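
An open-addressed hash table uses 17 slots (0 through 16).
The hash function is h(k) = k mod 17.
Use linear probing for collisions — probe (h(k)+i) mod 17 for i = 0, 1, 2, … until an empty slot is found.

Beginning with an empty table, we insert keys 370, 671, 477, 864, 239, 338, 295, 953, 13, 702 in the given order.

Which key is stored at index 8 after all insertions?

370: h=13 => slot 13
671: h=8 => slot 8
477: h=1 => slot 1
864: h=14 => slot 14
239: h=1, probe 1,2 => slot 2
338: h=15 => slot 15
295: h=6 => slot 6
953: h=1, probe 1,2,3 => slot 3
13: h=13, probe 13,14,15,16 => slot 16
702: h=5 => slot 5
Table: [∅, 477, 239, 953, ∅, 702, 295, ∅, 671, ∅, ∅, ∅, ∅, 370, 864, 338, 13]

671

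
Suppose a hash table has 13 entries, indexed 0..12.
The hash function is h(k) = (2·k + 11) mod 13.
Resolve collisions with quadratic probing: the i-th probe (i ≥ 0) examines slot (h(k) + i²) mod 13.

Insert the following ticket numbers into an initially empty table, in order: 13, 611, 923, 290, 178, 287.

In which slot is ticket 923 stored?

Insert 13: h=11, slot 11 empty → index 11.
Insert 611: h=11, slot 11 occupied → index 12.
Insert 923: h=11, slots 11,12 occupied → index 2.
Insert 290: h=6, slot 6 empty → index 6.
Insert 178: h=3, slot 3 empty → index 3.
Insert 287: h=0, slot 0 empty → index 0.
Table: [287, ., 923, 178, ., ., 290, ., ., ., ., 13, 611]

2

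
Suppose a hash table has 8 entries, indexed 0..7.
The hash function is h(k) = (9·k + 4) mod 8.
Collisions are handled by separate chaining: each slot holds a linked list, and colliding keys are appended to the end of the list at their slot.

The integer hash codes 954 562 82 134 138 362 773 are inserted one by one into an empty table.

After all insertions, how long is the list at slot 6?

954 -> bucket 6
562 -> bucket 6 (collision)
82 -> bucket 6 (collision)
134 -> bucket 2
138 -> bucket 6 (collision)
362 -> bucket 6 (collision)
773 -> bucket 1
Final buckets:
0: .
1: 773
2: 134
3: .
4: .
5: .
6: 954 -> 562 -> 82 -> 138 -> 362
7: .

5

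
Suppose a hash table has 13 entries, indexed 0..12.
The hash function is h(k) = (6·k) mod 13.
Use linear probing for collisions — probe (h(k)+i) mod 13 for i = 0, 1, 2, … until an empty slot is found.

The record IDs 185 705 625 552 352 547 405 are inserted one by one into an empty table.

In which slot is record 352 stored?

8

185: h=5 → slot 5
705: h=5, probe 5,6 → slot 6
625: h=6, probe 6,7 → slot 7
552: h=10 → slot 10
352: h=6, probe 6,7,8 → slot 8
547: h=6, probe 6,7,8,9 → slot 9
405: h=12 → slot 12
Table: [—, —, —, —, —, 185, 705, 625, 352, 547, 552, —, 405]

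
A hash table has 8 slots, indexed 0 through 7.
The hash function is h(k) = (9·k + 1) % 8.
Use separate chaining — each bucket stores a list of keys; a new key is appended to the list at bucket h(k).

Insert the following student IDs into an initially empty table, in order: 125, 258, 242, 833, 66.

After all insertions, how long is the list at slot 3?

3

Insert 125: h=6, bucket 6 empty -> new chain.
Insert 258: h=3, bucket 3 empty -> new chain.
Insert 242: h=3, bucket 3 nonempty -> append to chain.
Insert 833: h=2, bucket 2 empty -> new chain.
Insert 66: h=3, bucket 3 nonempty -> append to chain.
Final buckets:
0: .
1: .
2: 833
3: 258 -> 242 -> 66
4: .
5: .
6: 125
7: .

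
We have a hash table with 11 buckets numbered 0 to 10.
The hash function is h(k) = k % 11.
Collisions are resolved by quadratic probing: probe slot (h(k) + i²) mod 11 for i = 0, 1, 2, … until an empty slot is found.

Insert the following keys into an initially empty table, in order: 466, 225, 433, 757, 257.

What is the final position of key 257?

Insert 466: h=4, slot 4 empty -> index 4.
Insert 225: h=5, slot 5 empty -> index 5.
Insert 433: h=4, slots 4,5 occupied -> index 8.
Insert 757: h=9, slot 9 empty -> index 9.
Insert 257: h=4, slots 4,5,8 occupied -> index 2.
Table: [., ., 257, ., 466, 225, ., ., 433, 757, .]

2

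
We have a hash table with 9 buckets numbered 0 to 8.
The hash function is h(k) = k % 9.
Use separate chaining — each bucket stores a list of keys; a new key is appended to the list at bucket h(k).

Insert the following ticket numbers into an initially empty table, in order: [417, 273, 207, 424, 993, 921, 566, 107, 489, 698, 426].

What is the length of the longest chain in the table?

Insert 417: h=3, bucket 3 empty -> new chain.
Insert 273: h=3, bucket 3 nonempty -> append to chain.
Insert 207: h=0, bucket 0 empty -> new chain.
Insert 424: h=1, bucket 1 empty -> new chain.
Insert 993: h=3, bucket 3 nonempty -> append to chain.
Insert 921: h=3, bucket 3 nonempty -> append to chain.
Insert 566: h=8, bucket 8 empty -> new chain.
Insert 107: h=8, bucket 8 nonempty -> append to chain.
Insert 489: h=3, bucket 3 nonempty -> append to chain.
Insert 698: h=5, bucket 5 empty -> new chain.
Insert 426: h=3, bucket 3 nonempty -> append to chain.
Final buckets:
0: 207
1: 424
2: ∅
3: 417 -> 273 -> 993 -> 921 -> 489 -> 426
4: ∅
5: 698
6: ∅
7: ∅
8: 566 -> 107

6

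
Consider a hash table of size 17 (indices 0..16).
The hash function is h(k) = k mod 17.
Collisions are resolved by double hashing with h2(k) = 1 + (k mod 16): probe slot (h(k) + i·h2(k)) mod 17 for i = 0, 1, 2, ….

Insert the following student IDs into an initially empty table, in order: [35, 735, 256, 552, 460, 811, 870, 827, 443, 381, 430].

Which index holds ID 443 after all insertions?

35: h=1 → slot 1
735: h=4 → slot 4
256: h=1, h2=1, probe 1,2 → slot 2
552: h=8 → slot 8
460: h=1, h2=13, probe 1,14 → slot 14
811: h=12 → slot 12
870: h=3 → slot 3
827: h=11 → slot 11
443: h=1, h2=12, probe 1,13 → slot 13
381: h=7 → slot 7
430: h=5 → slot 5
Table: [∅, 35, 256, 870, 735, 430, ∅, 381, 552, ∅, ∅, 827, 811, 443, 460, ∅, ∅]

13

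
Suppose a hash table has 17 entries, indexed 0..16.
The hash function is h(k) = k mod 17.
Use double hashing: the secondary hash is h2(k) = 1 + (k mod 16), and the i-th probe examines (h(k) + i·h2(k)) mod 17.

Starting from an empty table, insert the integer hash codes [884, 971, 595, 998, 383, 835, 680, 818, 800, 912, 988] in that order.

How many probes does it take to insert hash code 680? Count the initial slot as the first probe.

3

884: h=0 -> slot 0
971: h=2 -> slot 2
595: h=0, h2=4, probe 0,4 -> slot 4
998: h=12 -> slot 12
383: h=9 -> slot 9
835: h=2, h2=4, probe 2,6 -> slot 6
680: h=0, h2=9, probe 0,9,1 -> slot 1
818: h=2, h2=3, probe 2,5 -> slot 5
800: h=1, h2=1, probe 1,2,3 -> slot 3
912: h=11 -> slot 11
988: h=2, h2=13, probe 2,15 -> slot 15
Table: [884, 680, 971, 800, 595, 818, 835, ∅, ∅, 383, ∅, 912, 998, ∅, ∅, 988, ∅]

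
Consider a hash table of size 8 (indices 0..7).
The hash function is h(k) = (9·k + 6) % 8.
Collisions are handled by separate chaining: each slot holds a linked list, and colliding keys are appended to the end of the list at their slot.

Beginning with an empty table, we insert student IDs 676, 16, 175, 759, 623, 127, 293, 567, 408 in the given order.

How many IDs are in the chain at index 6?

2

676 -> bucket 2
16 -> bucket 6
175 -> bucket 5
759 -> bucket 5 (collision)
623 -> bucket 5 (collision)
127 -> bucket 5 (collision)
293 -> bucket 3
567 -> bucket 5 (collision)
408 -> bucket 6 (collision)
Final buckets:
0: _
1: _
2: 676
3: 293
4: _
5: 175 -> 759 -> 623 -> 127 -> 567
6: 16 -> 408
7: _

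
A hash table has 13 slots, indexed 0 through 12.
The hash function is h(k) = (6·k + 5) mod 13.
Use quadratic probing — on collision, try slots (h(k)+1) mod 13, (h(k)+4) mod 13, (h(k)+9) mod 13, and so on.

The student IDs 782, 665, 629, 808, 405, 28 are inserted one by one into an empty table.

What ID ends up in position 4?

782

782: h=4 -> slot 4
665: h=4, probe 4,5 -> slot 5
629: h=9 -> slot 9
808: h=4, probe 4,5,8 -> slot 8
405: h=4, probe 4,5,8,0 -> slot 0
28: h=4, probe 4,5,8,0,7 -> slot 7
Table: [405, ∅, ∅, ∅, 782, 665, ∅, 28, 808, 629, ∅, ∅, ∅]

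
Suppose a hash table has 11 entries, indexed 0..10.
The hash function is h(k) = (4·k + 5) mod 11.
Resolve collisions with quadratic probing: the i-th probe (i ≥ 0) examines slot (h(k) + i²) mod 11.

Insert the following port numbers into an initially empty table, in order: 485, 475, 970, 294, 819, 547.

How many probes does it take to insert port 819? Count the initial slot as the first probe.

3

Insert 485: h=9, slot 9 empty -> index 9.
Insert 475: h=2, slot 2 empty -> index 2.
Insert 970: h=2, slot 2 occupied -> index 3.
Insert 294: h=4, slot 4 empty -> index 4.
Insert 819: h=3, slots 3,4 occupied -> index 7.
Insert 547: h=4, slot 4 occupied -> index 5.
Table: [∅, ∅, 475, 970, 294, 547, ∅, 819, ∅, 485, ∅]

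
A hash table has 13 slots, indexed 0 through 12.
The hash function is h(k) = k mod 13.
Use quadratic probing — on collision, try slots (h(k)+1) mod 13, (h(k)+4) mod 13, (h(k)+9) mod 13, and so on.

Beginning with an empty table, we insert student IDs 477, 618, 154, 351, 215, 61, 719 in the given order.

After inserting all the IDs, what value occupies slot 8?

477: h=9 => slot 9
618: h=7 => slot 7
154: h=11 => slot 11
351: h=0 => slot 0
215: h=7, probe 7,8 => slot 8
61: h=9, probe 9,10 => slot 10
719: h=4 => slot 4
Table: [351, ∅, ∅, ∅, 719, ∅, ∅, 618, 215, 477, 61, 154, ∅]

215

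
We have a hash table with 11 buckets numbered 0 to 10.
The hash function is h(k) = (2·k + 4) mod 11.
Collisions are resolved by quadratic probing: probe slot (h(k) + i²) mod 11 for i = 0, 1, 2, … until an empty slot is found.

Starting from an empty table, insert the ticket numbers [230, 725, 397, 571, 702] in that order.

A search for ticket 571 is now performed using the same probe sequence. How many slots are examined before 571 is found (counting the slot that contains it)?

4

230 hashes to 2; slot 2 is free => place at 2.
725 hashes to 2; 2 taken => place at 3.
397 hashes to 6; slot 6 is free => place at 6.
571 hashes to 2; 2,3,6 taken => place at 0.
702 hashes to 0; 0 taken => place at 1.
Table: [571, 702, 230, 725, ., ., 397, ., ., ., .]
Lookup 571: h=2, probe 2,3,6,0 → found at 0.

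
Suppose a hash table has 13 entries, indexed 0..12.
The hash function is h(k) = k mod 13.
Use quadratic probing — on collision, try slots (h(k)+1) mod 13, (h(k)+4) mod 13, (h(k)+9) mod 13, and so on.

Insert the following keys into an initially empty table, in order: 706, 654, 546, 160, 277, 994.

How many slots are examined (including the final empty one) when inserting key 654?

706: h=4 → slot 4
654: h=4, probe 4,5 → slot 5
546: h=0 → slot 0
160: h=4, probe 4,5,8 → slot 8
277: h=4, probe 4,5,8,0,7 → slot 7
994: h=6 → slot 6
Table: [546, -, -, -, 706, 654, 994, 277, 160, -, -, -, -]

2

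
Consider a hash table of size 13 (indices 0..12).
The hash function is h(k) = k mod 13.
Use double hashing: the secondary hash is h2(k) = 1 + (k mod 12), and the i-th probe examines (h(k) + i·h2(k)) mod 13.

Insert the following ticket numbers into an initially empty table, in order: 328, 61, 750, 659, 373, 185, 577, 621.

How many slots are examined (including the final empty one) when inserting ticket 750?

3

328: h=3 => slot 3
61: h=9 => slot 9
750: h=9, h2=7, probe 9,3,10 => slot 10
659: h=9, h2=12, probe 9,8 => slot 8
373: h=9, h2=2, probe 9,11 => slot 11
185: h=3, h2=6, probe 3,9,2 => slot 2
577: h=5 => slot 5
621: h=10, h2=10, probe 10,7 => slot 7
Table: [_, _, 185, 328, _, 577, _, 621, 659, 61, 750, 373, _]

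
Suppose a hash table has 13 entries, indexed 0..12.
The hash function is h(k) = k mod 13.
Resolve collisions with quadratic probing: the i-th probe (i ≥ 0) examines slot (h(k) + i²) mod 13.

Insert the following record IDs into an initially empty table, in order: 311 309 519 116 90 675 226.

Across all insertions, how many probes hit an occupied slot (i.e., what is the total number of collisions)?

311: h=12 → slot 12
309: h=10 → slot 10
519: h=12, probe 12,0 → slot 0
116: h=12, probe 12,0,3 → slot 3
90: h=12, probe 12,0,3,8 → slot 8
675: h=12, probe 12,0,3,8,2 → slot 2
226: h=5 → slot 5
Table: [519, ∅, 675, 116, ∅, 226, ∅, ∅, 90, ∅, 309, ∅, 311]

10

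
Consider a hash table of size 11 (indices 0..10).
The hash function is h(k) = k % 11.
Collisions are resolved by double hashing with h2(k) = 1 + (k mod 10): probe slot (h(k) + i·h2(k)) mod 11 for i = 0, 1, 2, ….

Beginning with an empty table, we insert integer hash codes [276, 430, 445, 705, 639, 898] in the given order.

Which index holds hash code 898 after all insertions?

276 hashes to 1; slot 1 is free => place at 1.
430 hashes to 1, h2=1; 1 taken => place at 2.
445 hashes to 5; slot 5 is free => place at 5.
705 hashes to 1, h2=6; 1 taken => place at 7.
639 hashes to 1, h2=10; 1 taken => place at 0.
898 hashes to 7, h2=9; 7,5 taken => place at 3.
Table: [639, 276, 430, 898, _, 445, _, 705, _, _, _]

3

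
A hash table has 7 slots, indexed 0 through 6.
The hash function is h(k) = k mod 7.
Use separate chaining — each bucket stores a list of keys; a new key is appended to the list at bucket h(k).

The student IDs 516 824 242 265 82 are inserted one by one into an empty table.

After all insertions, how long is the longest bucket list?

516 → bucket 5
824 → bucket 5 (collision)
242 → bucket 4
265 → bucket 6
82 → bucket 5 (collision)
Final buckets:
0: ∅
1: ∅
2: ∅
3: ∅
4: 242
5: 516 -> 824 -> 82
6: 265

3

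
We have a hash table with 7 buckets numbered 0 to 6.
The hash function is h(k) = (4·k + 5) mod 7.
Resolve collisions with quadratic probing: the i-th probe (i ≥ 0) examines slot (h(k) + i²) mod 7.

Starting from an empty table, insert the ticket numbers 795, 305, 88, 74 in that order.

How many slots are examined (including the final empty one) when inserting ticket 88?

3

795: h=0 → slot 0
305: h=0, probe 0,1 → slot 1
88: h=0, probe 0,1,4 → slot 4
74: h=0, probe 0,1,4,2 → slot 2
Table: [795, 305, 74, ., 88, ., .]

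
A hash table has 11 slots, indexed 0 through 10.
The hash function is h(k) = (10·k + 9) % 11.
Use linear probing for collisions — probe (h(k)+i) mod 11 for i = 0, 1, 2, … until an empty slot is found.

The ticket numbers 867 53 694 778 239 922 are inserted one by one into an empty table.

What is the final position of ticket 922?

867: h=0 -> slot 0
53: h=0, probe 0,1 -> slot 1
694: h=8 -> slot 8
778: h=1, probe 1,2 -> slot 2
239: h=1, probe 1,2,3 -> slot 3
922: h=0, probe 0,1,2,3,4 -> slot 4
Table: [867, 53, 778, 239, 922, ., ., ., 694, ., .]

4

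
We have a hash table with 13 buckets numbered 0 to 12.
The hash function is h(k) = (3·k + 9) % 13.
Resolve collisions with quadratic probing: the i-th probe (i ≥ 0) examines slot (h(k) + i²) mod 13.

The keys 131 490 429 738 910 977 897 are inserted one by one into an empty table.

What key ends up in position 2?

977

Insert 131: h=12, slot 12 empty -> index 12.
Insert 490: h=10, slot 10 empty -> index 10.
Insert 429: h=9, slot 9 empty -> index 9.
Insert 738: h=0, slot 0 empty -> index 0.
Insert 910: h=9, slots 9,10,0 occupied -> index 5.
Insert 977: h=2, slot 2 empty -> index 2.
Insert 897: h=9, slots 9,10,0,5,12 occupied -> index 8.
Table: [738, ., 977, ., ., 910, ., ., 897, 429, 490, ., 131]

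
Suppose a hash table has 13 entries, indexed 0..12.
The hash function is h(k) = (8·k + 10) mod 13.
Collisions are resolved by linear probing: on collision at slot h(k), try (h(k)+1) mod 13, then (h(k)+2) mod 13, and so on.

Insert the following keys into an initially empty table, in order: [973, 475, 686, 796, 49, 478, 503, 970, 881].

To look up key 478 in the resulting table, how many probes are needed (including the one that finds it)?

4

Insert 973: h=7, slot 7 empty -> index 7.
Insert 475: h=1, slot 1 empty -> index 1.
Insert 686: h=12, slot 12 empty -> index 12.
Insert 796: h=8, slot 8 empty -> index 8.
Insert 49: h=12, slot 12 occupied -> index 0.
Insert 478: h=12, slots 12,0,1 occupied -> index 2.
Insert 503: h=4, slot 4 empty -> index 4.
Insert 970: h=9, slot 9 empty -> index 9.
Insert 881: h=12, slots 12,0,1,2 occupied -> index 3.
Table: [49, 475, 478, 881, 503, -, -, 973, 796, 970, -, -, 686]
Lookup 478: h=12, probe 12,0,1,2 → found at 2.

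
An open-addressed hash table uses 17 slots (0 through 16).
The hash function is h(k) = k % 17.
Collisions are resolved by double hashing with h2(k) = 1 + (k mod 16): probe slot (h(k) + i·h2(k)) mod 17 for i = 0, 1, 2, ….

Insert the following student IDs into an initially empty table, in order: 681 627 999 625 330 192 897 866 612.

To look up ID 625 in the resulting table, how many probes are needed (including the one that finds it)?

3

681 hashes to 1; slot 1 is free → place at 1.
627 hashes to 15; slot 15 is free → place at 15.
999 hashes to 13; slot 13 is free → place at 13.
625 hashes to 13, h2=2; 13,15 taken → place at 0.
330 hashes to 7; slot 7 is free → place at 7.
192 hashes to 5; slot 5 is free → place at 5.
897 hashes to 13, h2=2; 13,15,0 taken → place at 2.
866 hashes to 16; slot 16 is free → place at 16.
612 hashes to 0, h2=5; 0,5 taken → place at 10.
Table: [625, 681, 897, _, _, 192, _, 330, _, _, 612, _, _, 999, _, 627, 866]
Lookup 625: h=13, h2=2, probe 13,15,0 → found at 0.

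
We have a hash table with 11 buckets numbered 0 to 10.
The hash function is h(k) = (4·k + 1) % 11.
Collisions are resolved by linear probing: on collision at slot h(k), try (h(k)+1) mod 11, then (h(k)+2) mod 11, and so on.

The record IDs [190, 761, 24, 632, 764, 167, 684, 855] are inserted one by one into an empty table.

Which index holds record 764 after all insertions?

Insert 190: h=2, slot 2 empty -> index 2.
Insert 761: h=9, slot 9 empty -> index 9.
Insert 24: h=9, slot 9 occupied -> index 10.
Insert 632: h=10, slot 10 occupied -> index 0.
Insert 764: h=10, slots 10,0 occupied -> index 1.
Insert 167: h=9, slots 9,10,0,1,2 occupied -> index 3.
Insert 684: h=9, slots 9,10,0,1,2,3 occupied -> index 4.
Insert 855: h=0, slots 0,1,2,3,4 occupied -> index 5.
Table: [632, 764, 190, 167, 684, 855, ∅, ∅, ∅, 761, 24]

1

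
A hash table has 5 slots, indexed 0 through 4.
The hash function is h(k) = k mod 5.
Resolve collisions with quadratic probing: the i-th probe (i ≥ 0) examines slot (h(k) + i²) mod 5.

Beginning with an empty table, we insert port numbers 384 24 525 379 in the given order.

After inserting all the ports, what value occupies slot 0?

24

384 hashes to 4; slot 4 is free => place at 4.
24 hashes to 4; 4 taken => place at 0.
525 hashes to 0; 0 taken => place at 1.
379 hashes to 4; 4,0 taken => place at 3.
Table: [24, 525, _, 379, 384]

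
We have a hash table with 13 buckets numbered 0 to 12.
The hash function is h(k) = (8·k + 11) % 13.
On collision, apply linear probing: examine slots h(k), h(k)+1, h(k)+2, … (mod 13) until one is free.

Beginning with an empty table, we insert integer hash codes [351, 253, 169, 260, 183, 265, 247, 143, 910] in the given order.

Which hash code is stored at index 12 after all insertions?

351: h=11 => slot 11
253: h=7 => slot 7
169: h=11, probe 11,12 => slot 12
260: h=11, probe 11,12,0 => slot 0
183: h=6 => slot 6
265: h=12, probe 12,0,1 => slot 1
247: h=11, probe 11,12,0,1,2 => slot 2
143: h=11, probe 11,12,0,1,2,3 => slot 3
910: h=11, probe 11,12,0,1,2,3,4 => slot 4
Table: [260, 265, 247, 143, 910, ∅, 183, 253, ∅, ∅, ∅, 351, 169]

169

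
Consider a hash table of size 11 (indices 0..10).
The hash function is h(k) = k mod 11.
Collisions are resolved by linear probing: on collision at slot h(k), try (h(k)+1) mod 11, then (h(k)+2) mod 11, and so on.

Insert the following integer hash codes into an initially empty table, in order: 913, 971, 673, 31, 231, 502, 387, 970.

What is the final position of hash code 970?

913: h=0 → slot 0
971: h=3 → slot 3
673: h=2 → slot 2
31: h=9 → slot 9
231: h=0, probe 0,1 → slot 1
502: h=7 → slot 7
387: h=2, probe 2,3,4 → slot 4
970: h=2, probe 2,3,4,5 → slot 5
Table: [913, 231, 673, 971, 387, 970, _, 502, _, 31, _]

5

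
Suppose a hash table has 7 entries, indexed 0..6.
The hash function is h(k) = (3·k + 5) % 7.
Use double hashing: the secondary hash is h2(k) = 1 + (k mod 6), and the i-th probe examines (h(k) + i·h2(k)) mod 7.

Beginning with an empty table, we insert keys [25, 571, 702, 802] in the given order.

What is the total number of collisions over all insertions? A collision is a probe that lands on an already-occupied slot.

2

Insert 25: h=3, slot 3 empty => index 3.
Insert 571: h=3, h2=2, slot 3 occupied => index 5.
Insert 702: h=4, slot 4 empty => index 4.
Insert 802: h=3, h2=5, slot 3 occupied => index 1.
Table: [_, 802, _, 25, 702, 571, _]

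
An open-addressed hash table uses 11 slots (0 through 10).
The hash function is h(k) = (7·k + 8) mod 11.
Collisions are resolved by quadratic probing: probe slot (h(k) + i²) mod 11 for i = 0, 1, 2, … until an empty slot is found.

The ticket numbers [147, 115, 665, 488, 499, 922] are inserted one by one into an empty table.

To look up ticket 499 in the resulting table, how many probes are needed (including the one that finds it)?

Insert 147: h=3, slot 3 empty -> index 3.
Insert 115: h=10, slot 10 empty -> index 10.
Insert 665: h=10, slot 10 occupied -> index 0.
Insert 488: h=3, slot 3 occupied -> index 4.
Insert 499: h=3, slots 3,4 occupied -> index 7.
Insert 922: h=5, slot 5 empty -> index 5.
Table: [665, ∅, ∅, 147, 488, 922, ∅, 499, ∅, ∅, 115]
Lookup 499: h=3, probe 3,4,7 → found at 7.

3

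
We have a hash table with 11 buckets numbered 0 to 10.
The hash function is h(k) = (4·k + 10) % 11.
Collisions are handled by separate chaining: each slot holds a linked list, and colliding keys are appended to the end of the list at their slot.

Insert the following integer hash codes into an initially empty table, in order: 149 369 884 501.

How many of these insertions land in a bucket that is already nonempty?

2

149 -> bucket 1
369 -> bucket 1 (collision)
884 -> bucket 4
501 -> bucket 1 (collision)
Final buckets:
0: —
1: 149 -> 369 -> 501
2: —
3: —
4: 884
5: —
6: —
7: —
8: —
9: —
10: —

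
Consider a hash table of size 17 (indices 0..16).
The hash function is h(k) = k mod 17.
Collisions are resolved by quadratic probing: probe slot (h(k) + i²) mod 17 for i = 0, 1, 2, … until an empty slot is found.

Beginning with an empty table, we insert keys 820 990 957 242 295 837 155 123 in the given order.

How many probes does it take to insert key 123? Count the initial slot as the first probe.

820: h=4 => slot 4
990: h=4, probe 4,5 => slot 5
957: h=5, probe 5,6 => slot 6
242: h=4, probe 4,5,8 => slot 8
295: h=6, probe 6,7 => slot 7
837: h=4, probe 4,5,8,13 => slot 13
155: h=2 => slot 2
123: h=4, probe 4,5,8,13,3 => slot 3
Table: [—, —, 155, 123, 820, 990, 957, 295, 242, —, —, —, —, 837, —, —, —]

5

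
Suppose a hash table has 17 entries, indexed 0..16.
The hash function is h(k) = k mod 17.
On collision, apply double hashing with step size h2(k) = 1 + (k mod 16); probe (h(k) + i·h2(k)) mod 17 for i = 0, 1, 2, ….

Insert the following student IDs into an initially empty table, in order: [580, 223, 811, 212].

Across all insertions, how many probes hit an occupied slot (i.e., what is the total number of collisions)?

1

Insert 580: h=2, slot 2 empty -> index 2.
Insert 223: h=2, h2=16, slot 2 occupied -> index 1.
Insert 811: h=12, slot 12 empty -> index 12.
Insert 212: h=8, slot 8 empty -> index 8.
Table: [_, 223, 580, _, _, _, _, _, 212, _, _, _, 811, _, _, _, _]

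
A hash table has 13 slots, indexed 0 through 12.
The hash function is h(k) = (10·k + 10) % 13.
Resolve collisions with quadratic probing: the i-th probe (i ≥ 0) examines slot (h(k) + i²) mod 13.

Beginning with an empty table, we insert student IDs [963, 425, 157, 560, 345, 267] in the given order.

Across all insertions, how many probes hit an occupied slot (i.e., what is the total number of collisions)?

963 hashes to 7; slot 7 is free → place at 7.
425 hashes to 9; slot 9 is free → place at 9.
157 hashes to 7; 7 taken → place at 8.
560 hashes to 7; 7,8 taken → place at 11.
345 hashes to 2; slot 2 is free → place at 2.
267 hashes to 2; 2 taken → place at 3.
Table: [∅, ∅, 345, 267, ∅, ∅, ∅, 963, 157, 425, ∅, 560, ∅]

4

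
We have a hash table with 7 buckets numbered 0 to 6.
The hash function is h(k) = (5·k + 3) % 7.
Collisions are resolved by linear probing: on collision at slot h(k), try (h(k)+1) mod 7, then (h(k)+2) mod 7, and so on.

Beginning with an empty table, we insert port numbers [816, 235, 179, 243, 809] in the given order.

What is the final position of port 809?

816: h=2 => slot 2
235: h=2, probe 2,3 => slot 3
179: h=2, probe 2,3,4 => slot 4
243: h=0 => slot 0
809: h=2, probe 2,3,4,5 => slot 5
Table: [243, -, 816, 235, 179, 809, -]

5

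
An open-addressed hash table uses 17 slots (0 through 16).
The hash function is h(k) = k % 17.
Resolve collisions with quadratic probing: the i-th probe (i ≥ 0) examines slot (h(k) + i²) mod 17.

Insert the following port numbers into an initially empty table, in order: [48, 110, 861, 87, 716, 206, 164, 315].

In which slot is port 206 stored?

6

48: h=14 -> slot 14
110: h=8 -> slot 8
861: h=11 -> slot 11
87: h=2 -> slot 2
716: h=2, probe 2,3 -> slot 3
206: h=2, probe 2,3,6 -> slot 6
164: h=11, probe 11,12 -> slot 12
315: h=9 -> slot 9
Table: [-, -, 87, 716, -, -, 206, -, 110, 315, -, 861, 164, -, 48, -, -]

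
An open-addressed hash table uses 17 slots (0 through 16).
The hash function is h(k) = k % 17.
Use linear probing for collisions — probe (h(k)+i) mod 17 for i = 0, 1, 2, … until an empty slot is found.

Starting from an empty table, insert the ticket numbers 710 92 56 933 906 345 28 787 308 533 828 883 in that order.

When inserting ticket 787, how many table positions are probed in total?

710: h=13 => slot 13
92: h=7 => slot 7
56: h=5 => slot 5
933: h=15 => slot 15
906: h=5, probe 5,6 => slot 6
345: h=5, probe 5,6,7,8 => slot 8
28: h=11 => slot 11
787: h=5, probe 5,6,7,8,9 => slot 9
308: h=2 => slot 2
533: h=6, probe 6,7,8,9,10 => slot 10
828: h=12 => slot 12
883: h=16 => slot 16
Table: [—, —, 308, —, —, 56, 906, 92, 345, 787, 533, 28, 828, 710, —, 933, 883]

5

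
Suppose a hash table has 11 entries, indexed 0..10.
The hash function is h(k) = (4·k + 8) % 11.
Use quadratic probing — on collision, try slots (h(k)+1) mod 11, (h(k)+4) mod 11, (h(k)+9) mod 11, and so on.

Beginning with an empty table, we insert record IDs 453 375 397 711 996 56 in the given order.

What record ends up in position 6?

453 hashes to 5; slot 5 is free → place at 5.
375 hashes to 1; slot 1 is free → place at 1.
397 hashes to 1; 1 taken → place at 2.
711 hashes to 3; slot 3 is free → place at 3.
996 hashes to 10; slot 10 is free → place at 10.
56 hashes to 1; 1,2,5,10 taken → place at 6.
Table: [-, 375, 397, 711, -, 453, 56, -, -, -, 996]

56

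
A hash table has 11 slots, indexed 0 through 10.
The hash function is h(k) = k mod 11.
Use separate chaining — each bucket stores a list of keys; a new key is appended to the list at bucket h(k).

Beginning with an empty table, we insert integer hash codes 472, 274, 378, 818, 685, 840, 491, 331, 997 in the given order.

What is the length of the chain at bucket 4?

Insert 472: h=10, bucket 10 empty -> new chain.
Insert 274: h=10, bucket 10 nonempty -> append to chain.
Insert 378: h=4, bucket 4 empty -> new chain.
Insert 818: h=4, bucket 4 nonempty -> append to chain.
Insert 685: h=3, bucket 3 empty -> new chain.
Insert 840: h=4, bucket 4 nonempty -> append to chain.
Insert 491: h=7, bucket 7 empty -> new chain.
Insert 331: h=1, bucket 1 empty -> new chain.
Insert 997: h=7, bucket 7 nonempty -> append to chain.
Final buckets:
0: _
1: 331
2: _
3: 685
4: 378 -> 818 -> 840
5: _
6: _
7: 491 -> 997
8: _
9: _
10: 472 -> 274

3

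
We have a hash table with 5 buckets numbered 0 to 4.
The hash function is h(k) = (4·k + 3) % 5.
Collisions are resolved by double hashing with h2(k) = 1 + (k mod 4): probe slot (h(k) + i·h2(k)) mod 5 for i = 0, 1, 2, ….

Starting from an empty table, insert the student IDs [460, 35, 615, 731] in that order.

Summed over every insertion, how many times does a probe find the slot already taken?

5

460 hashes to 3; slot 3 is free -> place at 3.
35 hashes to 3, h2=4; 3 taken -> place at 2.
615 hashes to 3, h2=4; 3,2 taken -> place at 1.
731 hashes to 2, h2=4; 2,1 taken -> place at 0.
Table: [731, 615, 35, 460, —]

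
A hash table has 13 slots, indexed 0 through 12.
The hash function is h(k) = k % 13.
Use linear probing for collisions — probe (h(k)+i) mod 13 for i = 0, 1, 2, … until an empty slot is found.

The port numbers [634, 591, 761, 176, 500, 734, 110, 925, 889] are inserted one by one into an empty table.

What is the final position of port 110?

12

634 hashes to 10; slot 10 is free → place at 10.
591 hashes to 6; slot 6 is free → place at 6.
761 hashes to 7; slot 7 is free → place at 7.
176 hashes to 7; 7 taken → place at 8.
500 hashes to 6; 6,7,8 taken → place at 9.
734 hashes to 6; 6,7,8,9,10 taken → place at 11.
110 hashes to 6; 6,7,8,9,10,11 taken → place at 12.
925 hashes to 2; slot 2 is free → place at 2.
889 hashes to 5; slot 5 is free → place at 5.
Table: [_, _, 925, _, _, 889, 591, 761, 176, 500, 634, 734, 110]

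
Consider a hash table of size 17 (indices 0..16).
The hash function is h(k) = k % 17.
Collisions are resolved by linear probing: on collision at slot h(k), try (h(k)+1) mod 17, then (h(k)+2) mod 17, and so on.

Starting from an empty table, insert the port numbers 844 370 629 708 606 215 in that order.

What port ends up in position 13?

370

844 hashes to 11; slot 11 is free => place at 11.
370 hashes to 13; slot 13 is free => place at 13.
629 hashes to 0; slot 0 is free => place at 0.
708 hashes to 11; 11 taken => place at 12.
606 hashes to 11; 11,12,13 taken => place at 14.
215 hashes to 11; 11,12,13,14 taken => place at 15.
Table: [629, _, _, _, _, _, _, _, _, _, _, 844, 708, 370, 606, 215, _]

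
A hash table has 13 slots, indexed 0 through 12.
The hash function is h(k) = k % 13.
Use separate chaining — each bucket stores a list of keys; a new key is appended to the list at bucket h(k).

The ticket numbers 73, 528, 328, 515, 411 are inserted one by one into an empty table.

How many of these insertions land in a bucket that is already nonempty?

Insert 73: h=8, bucket 8 empty → new chain.
Insert 528: h=8, bucket 8 nonempty → append to chain.
Insert 328: h=3, bucket 3 empty → new chain.
Insert 515: h=8, bucket 8 nonempty → append to chain.
Insert 411: h=8, bucket 8 nonempty → append to chain.
Final buckets:
0: —
1: —
2: —
3: 328
4: —
5: —
6: —
7: —
8: 73 -> 528 -> 515 -> 411
9: —
10: —
11: —
12: —

3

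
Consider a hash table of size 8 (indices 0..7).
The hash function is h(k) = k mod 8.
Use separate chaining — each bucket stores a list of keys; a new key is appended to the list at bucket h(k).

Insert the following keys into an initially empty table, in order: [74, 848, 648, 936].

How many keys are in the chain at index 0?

3

Insert 74: h=2, bucket 2 empty → new chain.
Insert 848: h=0, bucket 0 empty → new chain.
Insert 648: h=0, bucket 0 nonempty → append to chain.
Insert 936: h=0, bucket 0 nonempty → append to chain.
Final buckets:
0: 848 -> 648 -> 936
1: .
2: 74
3: .
4: .
5: .
6: .
7: .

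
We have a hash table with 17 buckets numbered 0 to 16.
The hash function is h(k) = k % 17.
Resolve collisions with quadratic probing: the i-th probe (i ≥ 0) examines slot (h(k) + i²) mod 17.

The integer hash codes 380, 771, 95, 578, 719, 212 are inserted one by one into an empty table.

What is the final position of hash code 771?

7

380 hashes to 6; slot 6 is free => place at 6.
771 hashes to 6; 6 taken => place at 7.
95 hashes to 10; slot 10 is free => place at 10.
578 hashes to 0; slot 0 is free => place at 0.
719 hashes to 5; slot 5 is free => place at 5.
212 hashes to 8; slot 8 is free => place at 8.
Table: [578, ., ., ., ., 719, 380, 771, 212, ., 95, ., ., ., ., ., .]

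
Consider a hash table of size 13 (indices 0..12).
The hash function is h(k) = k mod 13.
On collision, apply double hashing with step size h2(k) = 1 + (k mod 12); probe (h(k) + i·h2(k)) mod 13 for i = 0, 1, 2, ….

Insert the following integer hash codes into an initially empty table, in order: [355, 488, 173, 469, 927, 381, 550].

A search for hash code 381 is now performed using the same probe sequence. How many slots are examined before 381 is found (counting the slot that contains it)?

355 hashes to 4; slot 4 is free → place at 4.
488 hashes to 7; slot 7 is free → place at 7.
173 hashes to 4, h2=6; 4 taken → place at 10.
469 hashes to 1; slot 1 is free → place at 1.
927 hashes to 4, h2=4; 4 taken → place at 8.
381 hashes to 4, h2=10; 4,1 taken → place at 11.
550 hashes to 4, h2=11; 4 taken → place at 2.
Table: [_, 469, 550, _, 355, _, _, 488, 927, _, 173, 381, _]
Lookup 381: h=4, h2=10, probe 4,1,11 → found at 11.

3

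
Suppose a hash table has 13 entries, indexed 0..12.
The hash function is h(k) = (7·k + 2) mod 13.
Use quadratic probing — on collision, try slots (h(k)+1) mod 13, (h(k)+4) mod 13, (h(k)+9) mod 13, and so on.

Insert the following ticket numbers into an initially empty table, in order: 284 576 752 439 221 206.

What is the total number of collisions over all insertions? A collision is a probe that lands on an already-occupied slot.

284 hashes to 1; slot 1 is free => place at 1.
576 hashes to 4; slot 4 is free => place at 4.
752 hashes to 1; 1 taken => place at 2.
439 hashes to 7; slot 7 is free => place at 7.
221 hashes to 2; 2 taken => place at 3.
206 hashes to 1; 1,2 taken => place at 5.
Table: [∅, 284, 752, 221, 576, 206, ∅, 439, ∅, ∅, ∅, ∅, ∅]

4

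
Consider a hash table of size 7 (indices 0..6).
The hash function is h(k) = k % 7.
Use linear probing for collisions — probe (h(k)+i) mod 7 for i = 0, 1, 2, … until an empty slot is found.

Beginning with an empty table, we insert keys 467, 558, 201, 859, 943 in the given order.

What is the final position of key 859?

467: h=5 -> slot 5
558: h=5, probe 5,6 -> slot 6
201: h=5, probe 5,6,0 -> slot 0
859: h=5, probe 5,6,0,1 -> slot 1
943: h=5, probe 5,6,0,1,2 -> slot 2
Table: [201, 859, 943, —, —, 467, 558]

1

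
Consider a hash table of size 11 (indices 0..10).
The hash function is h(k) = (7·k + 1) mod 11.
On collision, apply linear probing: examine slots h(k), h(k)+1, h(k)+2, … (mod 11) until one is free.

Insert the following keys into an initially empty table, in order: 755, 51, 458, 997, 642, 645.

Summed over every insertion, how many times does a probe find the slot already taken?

14

755 hashes to 6; slot 6 is free => place at 6.
51 hashes to 6; 6 taken => place at 7.
458 hashes to 6; 6,7 taken => place at 8.
997 hashes to 6; 6,7,8 taken => place at 9.
642 hashes to 7; 7,8,9 taken => place at 10.
645 hashes to 6; 6,7,8,9,10 taken => place at 0.
Table: [645, —, —, —, —, —, 755, 51, 458, 997, 642]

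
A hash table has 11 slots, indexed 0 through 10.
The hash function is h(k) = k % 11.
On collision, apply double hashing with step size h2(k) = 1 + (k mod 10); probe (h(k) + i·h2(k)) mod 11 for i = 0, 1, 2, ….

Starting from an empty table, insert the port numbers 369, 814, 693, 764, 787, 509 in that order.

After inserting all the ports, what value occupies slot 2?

509

369 hashes to 6; slot 6 is free → place at 6.
814 hashes to 0; slot 0 is free → place at 0.
693 hashes to 0, h2=4; 0 taken → place at 4.
764 hashes to 5; slot 5 is free → place at 5.
787 hashes to 6, h2=8; 6 taken → place at 3.
509 hashes to 3, h2=10; 3 taken → place at 2.
Table: [814, -, 509, 787, 693, 764, 369, -, -, -, -]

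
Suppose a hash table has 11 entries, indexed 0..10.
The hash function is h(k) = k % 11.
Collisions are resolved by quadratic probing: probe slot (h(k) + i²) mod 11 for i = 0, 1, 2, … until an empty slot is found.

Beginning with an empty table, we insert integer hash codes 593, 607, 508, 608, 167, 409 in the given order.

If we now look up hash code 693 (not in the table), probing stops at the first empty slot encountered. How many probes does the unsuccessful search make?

593 hashes to 10; slot 10 is free -> place at 10.
607 hashes to 2; slot 2 is free -> place at 2.
508 hashes to 2; 2 taken -> place at 3.
608 hashes to 3; 3 taken -> place at 4.
167 hashes to 2; 2,3 taken -> place at 6.
409 hashes to 2; 2,3,6 taken -> place at 0.
Table: [409, ∅, 607, 508, 608, ∅, 167, ∅, ∅, ∅, 593]
Lookup 693: h=0, probe 0,1 → slot 1 empty, not found.

2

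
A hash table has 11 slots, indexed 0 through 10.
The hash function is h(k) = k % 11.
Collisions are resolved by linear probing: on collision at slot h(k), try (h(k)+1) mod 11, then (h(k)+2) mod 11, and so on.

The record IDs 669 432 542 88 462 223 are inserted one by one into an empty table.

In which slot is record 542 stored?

669 hashes to 9; slot 9 is free -> place at 9.
432 hashes to 3; slot 3 is free -> place at 3.
542 hashes to 3; 3 taken -> place at 4.
88 hashes to 0; slot 0 is free -> place at 0.
462 hashes to 0; 0 taken -> place at 1.
223 hashes to 3; 3,4 taken -> place at 5.
Table: [88, 462, -, 432, 542, 223, -, -, -, 669, -]

4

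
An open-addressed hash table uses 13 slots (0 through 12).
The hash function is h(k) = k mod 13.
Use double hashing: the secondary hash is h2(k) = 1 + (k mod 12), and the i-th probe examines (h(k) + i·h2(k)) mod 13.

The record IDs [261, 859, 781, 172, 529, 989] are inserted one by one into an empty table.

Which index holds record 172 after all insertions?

8

261: h=1 -> slot 1
859: h=1, h2=8, probe 1,9 -> slot 9
781: h=1, h2=2, probe 1,3 -> slot 3
172: h=3, h2=5, probe 3,8 -> slot 8
529: h=9, h2=2, probe 9,11 -> slot 11
989: h=1, h2=6, probe 1,7 -> slot 7
Table: [_, 261, _, 781, _, _, _, 989, 172, 859, _, 529, _]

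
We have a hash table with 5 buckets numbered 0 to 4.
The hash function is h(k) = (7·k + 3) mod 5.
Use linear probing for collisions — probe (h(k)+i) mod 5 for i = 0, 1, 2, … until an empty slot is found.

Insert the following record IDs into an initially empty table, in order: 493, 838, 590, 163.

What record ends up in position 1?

493: h=4 => slot 4
838: h=4, probe 4,0 => slot 0
590: h=3 => slot 3
163: h=4, probe 4,0,1 => slot 1
Table: [838, 163, ., 590, 493]

163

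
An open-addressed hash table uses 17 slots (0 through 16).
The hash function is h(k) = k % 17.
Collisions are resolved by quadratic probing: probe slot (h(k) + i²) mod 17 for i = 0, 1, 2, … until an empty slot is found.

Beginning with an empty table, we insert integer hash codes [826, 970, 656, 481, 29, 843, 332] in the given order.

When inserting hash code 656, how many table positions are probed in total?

826 hashes to 10; slot 10 is free → place at 10.
970 hashes to 1; slot 1 is free → place at 1.
656 hashes to 10; 10 taken → place at 11.
481 hashes to 5; slot 5 is free → place at 5.
29 hashes to 12; slot 12 is free → place at 12.
843 hashes to 10; 10,11 taken → place at 14.
332 hashes to 9; slot 9 is free → place at 9.
Table: [., 970, ., ., ., 481, ., ., ., 332, 826, 656, 29, ., 843, ., .]

2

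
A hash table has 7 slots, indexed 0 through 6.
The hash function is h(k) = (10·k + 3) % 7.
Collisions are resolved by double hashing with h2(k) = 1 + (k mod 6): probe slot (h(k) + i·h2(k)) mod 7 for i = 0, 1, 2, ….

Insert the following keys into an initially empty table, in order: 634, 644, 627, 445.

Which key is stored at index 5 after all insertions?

634: h=1 → slot 1
644: h=3 → slot 3
627: h=1, h2=4, probe 1,5 → slot 5
445: h=1, h2=2, probe 1,3,5,0 → slot 0
Table: [445, 634, _, 644, _, 627, _]

627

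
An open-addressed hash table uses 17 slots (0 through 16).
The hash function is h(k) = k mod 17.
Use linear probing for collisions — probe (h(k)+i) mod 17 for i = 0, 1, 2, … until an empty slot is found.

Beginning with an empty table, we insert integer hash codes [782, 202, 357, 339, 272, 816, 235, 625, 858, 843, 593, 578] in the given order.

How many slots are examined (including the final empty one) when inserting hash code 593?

Insert 782: h=0, slot 0 empty → index 0.
Insert 202: h=15, slot 15 empty → index 15.
Insert 357: h=0, slot 0 occupied → index 1.
Insert 339: h=16, slot 16 empty → index 16.
Insert 272: h=0, slots 0,1 occupied → index 2.
Insert 816: h=0, slots 0,1,2 occupied → index 3.
Insert 235: h=14, slot 14 empty → index 14.
Insert 625: h=13, slot 13 empty → index 13.
Insert 858: h=8, slot 8 empty → index 8.
Insert 843: h=10, slot 10 empty → index 10.
Insert 593: h=15, slots 15,16,0,1,2,3 occupied → index 4.
Insert 578: h=0, slots 0,1,2,3,4 occupied → index 5.
Table: [782, 357, 272, 816, 593, 578, -, -, 858, -, 843, -, -, 625, 235, 202, 339]

7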